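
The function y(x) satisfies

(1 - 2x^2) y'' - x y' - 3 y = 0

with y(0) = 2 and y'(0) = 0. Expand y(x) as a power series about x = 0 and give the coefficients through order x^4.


Ansatz: y(x) = sum_{n>=0} a_n x^n, so y'(x) = sum_{n>=1} n a_n x^(n-1) and y''(x) = sum_{n>=2} n(n-1) a_n x^(n-2).
Substitute into P(x) y'' + Q(x) y' + R(x) y = 0 with P(x) = 1 - 2x^2, Q(x) = -x, R(x) = -3, and match powers of x.
Initial conditions: a_0 = 2, a_1 = 0.
Setting the coefficient of each power of x to zero and solving order by order (substituting the coefficients already found):
  x^0: 2 a_2 - 3 a_0 = 0  ->  2 a_2 = 3 a_0 = 6  ->  a_2 = 3
  x^1: 6 a_3 - 4 a_1 = 0  ->  6 a_3 = 4 a_1 = 0  ->  a_3 = 0
  x^2: 12 a_4 - 9 a_2 = 0  ->  12 a_4 = 9 a_2 = 27  ->  a_4 = 9/4
Truncated series: y(x) = 2 + 3 x^2 + (9/4) x^4 + O(x^5).

a_0 = 2; a_1 = 0; a_2 = 3; a_3 = 0; a_4 = 9/4


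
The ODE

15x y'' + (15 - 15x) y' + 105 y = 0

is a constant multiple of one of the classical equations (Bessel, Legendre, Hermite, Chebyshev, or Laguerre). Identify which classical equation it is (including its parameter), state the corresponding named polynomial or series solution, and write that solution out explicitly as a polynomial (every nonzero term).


All three coefficients share the factor 15; dividing through by 15 gives  x y'' + (1 - x) y' + 7 y = 0.
This matches the Laguerre equation x y'' + (1 - x) y' + n y = 0 with n = 7; the polynomial solution is L_7(x).
With y = sum_k a_k x^k, matching x^k gives (k+1)k a_{k+1} + (k+1) a_{k+1} - k a_k + n a_k = 0, i.e. (k+1)^2 a_{k+1} = (k - n) a_k = (k - 7) a_k. The right side vanishes at k = 7, so the series terminates at degree 7.
Standard normalization L_n(0) = 1 gives a_0 = 1. Work upward with a_{k+1} = (k - 7) a_k / (k+1)^2:
  a_1 = (0 - 7)(1) / 1^2 = -7/1 = -7
  a_2 = (1 - 7)(-7) / 2^2 = 42/4 = 21/2
  a_3 = (2 - 7)(21/2) / 3^2 = (-105/2)/9 = -35/6
  a_4 = (3 - 7)(-35/6) / 4^2 = (70/3)/16 = 35/24
  a_5 = (4 - 7)(35/24) / 5^2 = (-35/8)/25 = -7/40
  a_6 = (5 - 7)(-7/40) / 6^2 = (7/20)/36 = 7/720
  a_7 = (6 - 7)(7/720) / 7^2 = (-7/720)/49 = -1/5040
Hence L_7(x) = -x^7/5040 + 7 x^6/720 - 7 x^5/40 + 35 x^4/24 - 35 x^3/6 + 21 x^2/2 - 7 x + 1.

L_7(x); series = -x^7/5040 + 7 x^6/720 - 7 x^5/40 + 35 x^4/24 - 35 x^3/6 + 21 x^2/2 - 7 x + 1


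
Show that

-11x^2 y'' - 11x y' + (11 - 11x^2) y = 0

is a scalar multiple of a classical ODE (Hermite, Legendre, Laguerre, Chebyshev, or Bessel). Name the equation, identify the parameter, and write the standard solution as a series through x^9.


All three coefficients share the factor -11; dividing through by -11 gives  x^2 y'' + x y' + (x^2 - 1) y = 0.
This matches the Bessel equation x^2 y'' + x y' + (x^2 - nu^2) y = 0 with nu^2 = 1, so nu = 1; the solution bounded at x = 0 is J_1(x).
Frobenius at x = 0: indicial roots ±nu; for r = nu the recurrence k(k + 2nu) c_k = -c_{k-2} gives the standard series J_nu(x) = sum_{k>=0} (-1)^k / (k! (k+nu)!) (x/2)^(2k+nu). Evaluate the first 5 terms:
  k = 0: (-1)^0 / (0! * 1! * 2^1) x^1 = 1/(1*1*2) x^1 = (1/2) x^1
  k = 1: (-1)^1 / (1! * 2! * 2^3) x^3 = -1/(1*2*8) x^3 = (-1/16) x^3
  k = 2: (-1)^2 / (2! * 3! * 2^5) x^5 = 1/(2*6*32) x^5 = (1/384) x^5
  k = 3: (-1)^3 / (3! * 4! * 2^7) x^7 = -1/(6*24*128) x^7 = (-1/18432) x^7
  k = 4: (-1)^4 / (4! * 5! * 2^9) x^9 = 1/(24*120*512) x^9 = (1/1474560) x^9
Hence J_1(x) = x^9/1474560 - x^7/18432 + x^5/384 - x^3/16 + x/2 + ....

J_1(x); series = x^9/1474560 - x^7/18432 + x^5/384 - x^3/16 + x/2


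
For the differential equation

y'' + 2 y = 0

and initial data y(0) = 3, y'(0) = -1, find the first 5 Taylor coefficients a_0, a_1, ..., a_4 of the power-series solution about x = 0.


Ansatz: y(x) = sum_{n>=0} a_n x^n, so y'(x) = sum_{n>=1} n a_n x^(n-1) and y''(x) = sum_{n>=2} n(n-1) a_n x^(n-2).
Substitute into P(x) y'' + Q(x) y' + R(x) y = 0 with P(x) = 1, Q(x) = 0, R(x) = 2, and match powers of x.
Initial conditions: a_0 = 3, a_1 = -1.
Setting the coefficient of each power of x to zero and solving order by order (substituting the coefficients already found):
  x^0: 2 a_2 + 2 a_0 = 0  ->  2 a_2 = -2 a_0 = -6  ->  a_2 = -3
  x^1: 6 a_3 + 2 a_1 = 0  ->  6 a_3 = -2 a_1 = 2  ->  a_3 = 1/3
  x^2: 12 a_4 + 2 a_2 = 0  ->  12 a_4 = -2 a_2 = 6  ->  a_4 = 1/2
Truncated series: y(x) = 3 - x - 3 x^2 + (1/3) x^3 + (1/2) x^4 + O(x^5).

a_0 = 3; a_1 = -1; a_2 = -3; a_3 = 1/3; a_4 = 1/2


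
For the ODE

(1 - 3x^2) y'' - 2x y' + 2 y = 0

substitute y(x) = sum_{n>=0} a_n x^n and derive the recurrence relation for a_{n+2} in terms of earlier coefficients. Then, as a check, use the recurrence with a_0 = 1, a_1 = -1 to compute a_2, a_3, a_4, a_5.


Substitute y = sum_n a_n x^n.
(1 - 3 x^2) y'' contributes (n+2)(n+1) a_{n+2} - 3 n(n-1) a_n at x^n.
-2 x y'(x) contributes -2 n a_n at x^n.
2 y(x) contributes 2 a_n at x^n.
Matching x^n: (n+2)(n+1) a_{n+2} + (-3 n(n-1) - 2 n + 2) a_n = 0.
Thus a_{n+2} = (3 n(n-1) + 2 n - 2) / ((n+1)(n+2)) * a_n.

Check with a_0 = 1, a_1 = -1 (apply the recurrence for n = 0, 1, 2, 3): a_0 = 1, a_1 = -1, a_2 = -1, a_3 = 0, a_4 = -2/3, a_5 = 0.

a_(n+2) = (3 n(n-1) + 2 n - 2) / ((n+1)(n+2)) * a_n; check: a_0 = 1, a_1 = -1, a_2 = -1, a_3 = 0, a_4 = -2/3, a_5 = 0


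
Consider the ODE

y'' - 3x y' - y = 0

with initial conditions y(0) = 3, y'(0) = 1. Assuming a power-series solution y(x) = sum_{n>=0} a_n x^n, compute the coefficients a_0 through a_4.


Ansatz: y(x) = sum_{n>=0} a_n x^n, so y'(x) = sum_{n>=1} n a_n x^(n-1) and y''(x) = sum_{n>=2} n(n-1) a_n x^(n-2).
Substitute into P(x) y'' + Q(x) y' + R(x) y = 0 with P(x) = 1, Q(x) = -3x, R(x) = -1, and match powers of x.
Initial conditions: a_0 = 3, a_1 = 1.
Setting the coefficient of each power of x to zero and solving order by order (substituting the coefficients already found):
  x^0: 2 a_2 - a_0 = 0  ->  2 a_2 = a_0 = 3  ->  a_2 = 3/2
  x^1: 6 a_3 - 4 a_1 = 0  ->  6 a_3 = 4 a_1 = 4  ->  a_3 = 2/3
  x^2: 12 a_4 - 7 a_2 = 0  ->  12 a_4 = 7 a_2 = 21/2  ->  a_4 = 7/8
Truncated series: y(x) = 3 + x + (3/2) x^2 + (2/3) x^3 + (7/8) x^4 + O(x^5).

a_0 = 3; a_1 = 1; a_2 = 3/2; a_3 = 2/3; a_4 = 7/8


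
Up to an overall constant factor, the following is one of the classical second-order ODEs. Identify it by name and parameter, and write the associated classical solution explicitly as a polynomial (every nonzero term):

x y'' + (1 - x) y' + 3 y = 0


The equation is already in a standard form:  x y'' + (1 - x) y' + 3 y = 0.
This matches the Laguerre equation x y'' + (1 - x) y' + n y = 0 with n = 3; the polynomial solution is L_3(x).
With y = sum_k a_k x^k, matching x^k gives (k+1)k a_{k+1} + (k+1) a_{k+1} - k a_k + n a_k = 0, i.e. (k+1)^2 a_{k+1} = (k - n) a_k = (k - 3) a_k. The right side vanishes at k = 3, so the series terminates at degree 3.
Standard normalization L_n(0) = 1 gives a_0 = 1. Work upward with a_{k+1} = (k - 3) a_k / (k+1)^2:
  a_1 = (0 - 3)(1) / 1^2 = -3/1 = -3
  a_2 = (1 - 3)(-3) / 2^2 = 6/4 = 3/2
  a_3 = (2 - 3)(3/2) / 3^2 = (-3/2)/9 = -1/6
Hence L_3(x) = -x^3/6 + 3 x^2/2 - 3 x + 1.

L_3(x); series = -x^3/6 + 3 x^2/2 - 3 x + 1


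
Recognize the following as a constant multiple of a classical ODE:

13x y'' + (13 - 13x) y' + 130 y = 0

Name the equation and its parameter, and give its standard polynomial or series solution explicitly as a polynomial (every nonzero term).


All three coefficients share the factor 13; dividing through by 13 gives  x y'' + (1 - x) y' + 10 y = 0.
This matches the Laguerre equation x y'' + (1 - x) y' + n y = 0 with n = 10; the polynomial solution is L_10(x).
With y = sum_k a_k x^k, matching x^k gives (k+1)k a_{k+1} + (k+1) a_{k+1} - k a_k + n a_k = 0, i.e. (k+1)^2 a_{k+1} = (k - n) a_k = (k - 10) a_k. The right side vanishes at k = 10, so the series terminates at degree 10.
Standard normalization L_n(0) = 1 gives a_0 = 1. Work upward with a_{k+1} = (k - 10) a_k / (k+1)^2:
  a_1 = (0 - 10)(1) / 1^2 = -10/1 = -10
  a_2 = (1 - 10)(-10) / 2^2 = 90/4 = 45/2
  a_3 = (2 - 10)(45/2) / 3^2 = -180/9 = -20
  a_4 = (3 - 10)(-20) / 4^2 = 140/16 = 35/4
  a_5 = (4 - 10)(35/4) / 5^2 = (-105/2)/25 = -21/10
  a_6 = (5 - 10)(-21/10) / 6^2 = (21/2)/36 = 7/24
  a_7 = (6 - 10)(7/24) / 7^2 = (-7/6)/49 = -1/42
  a_8 = (7 - 10)(-1/42) / 8^2 = (1/14)/64 = 1/896
  a_9 = (8 - 10)(1/896) / 9^2 = (-1/448)/81 = -1/36288
  a_10 = (9 - 10)(-1/36288) / 10^2 = (1/36288)/100 = 1/3628800
Hence L_10(x) = x^10/3628800 - x^9/36288 + x^8/896 - x^7/42 + 7 x^6/24 - 21 x^5/10 + 35 x^4/4 - 20 x^3 + 45 x^2/2 - 10 x + 1.

L_10(x); series = x^10/3628800 - x^9/36288 + x^8/896 - x^7/42 + 7 x^6/24 - 21 x^5/10 + 35 x^4/4 - 20 x^3 + 45 x^2/2 - 10 x + 1


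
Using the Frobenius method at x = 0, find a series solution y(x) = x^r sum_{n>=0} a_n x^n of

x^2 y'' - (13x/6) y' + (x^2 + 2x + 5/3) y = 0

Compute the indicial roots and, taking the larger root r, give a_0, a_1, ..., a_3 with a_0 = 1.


Write in Frobenius form y'' + (p(x)/x) y' + (q(x)/x^2) y = 0:
  p(x) = -13/6,  q(x) = x^2 + 2x + 5/3.
Indicial equation: r(r-1) + (-13/6) r + (5/3) = 0 -> roots r_1 = 5/2, r_2 = 2/3.
Take r = r_1 = 5/2. Let y(x) = x^r sum_{n>=0} a_n x^n with a_0 = 1.
Substitute y = x^r sum a_n x^n and match x^{r+n}. The recurrence is
  D(n) a_n + 2 a_{n-1} + 1 a_{n-2} = 0,  where D(n) = (r+n)(r+n-1) + (-13/6)(r+n) + (5/3).
  a_n = [-2 a_{n-1} - 1 a_{n-2}] / D(n).
Since the indicial polynomial factors as (r - r_1)(r - r_2), D(n) = (r_1 + n - r_1)(r_1 + n - r_2) = n(n + 11/6).
Evaluating step by step (a_0 = 1):
  n = 1: D(1) = 1(1 + 11/6) = 17/6; numerator = -2(1) = -2; a_1 = (-2)/(17/6) = -12/17
  n = 2: D(2) = 2(2 + 11/6) = 23/3; numerator = -2(-12/17) - 1(1) = 7/17; a_2 = (7/17)/(23/3) = 21/391
  n = 3: D(3) = 3(3 + 11/6) = 29/2; numerator = -2(21/391) - 1(-12/17) = 234/391; a_3 = (234/391)/(29/2) = 468/11339

r = 5/2; a_0 = 1; a_1 = -12/17; a_2 = 21/391; a_3 = 468/11339


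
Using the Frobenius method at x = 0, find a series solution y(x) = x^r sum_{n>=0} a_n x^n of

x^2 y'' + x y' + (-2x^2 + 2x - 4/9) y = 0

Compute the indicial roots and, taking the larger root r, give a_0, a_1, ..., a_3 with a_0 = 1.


Write in Frobenius form y'' + (p(x)/x) y' + (q(x)/x^2) y = 0:
  p(x) = 1,  q(x) = -2x^2 + 2x - 4/9.
Indicial equation: r(r-1) + (1) r + (-4/9) = 0 -> roots r_1 = 2/3, r_2 = -2/3.
Take r = r_1 = 2/3. Let y(x) = x^r sum_{n>=0} a_n x^n with a_0 = 1.
Substitute y = x^r sum a_n x^n and match x^{r+n}. The recurrence is
  D(n) a_n + 2 a_{n-1} - 2 a_{n-2} = 0,  where D(n) = (r+n)(r+n-1) + (1)(r+n) + (-4/9).
  a_n = [-2 a_{n-1} + 2 a_{n-2}] / D(n).
Since the indicial polynomial factors as (r - r_1)(r - r_2), D(n) = (r_1 + n - r_1)(r_1 + n - r_2) = n(n + 4/3).
Evaluating step by step (a_0 = 1):
  n = 1: D(1) = 1(1 + 4/3) = 7/3; numerator = -2(1) = -2; a_1 = (-2)/(7/3) = -6/7
  n = 2: D(2) = 2(2 + 4/3) = 20/3; numerator = -2(-6/7) + 2(1) = 26/7; a_2 = (26/7)/(20/3) = 39/70
  n = 3: D(3) = 3(3 + 4/3) = 13; numerator = -2(39/70) + 2(-6/7) = -99/35; a_3 = (-99/35)/(13) = -99/455

r = 2/3; a_0 = 1; a_1 = -6/7; a_2 = 39/70; a_3 = -99/455


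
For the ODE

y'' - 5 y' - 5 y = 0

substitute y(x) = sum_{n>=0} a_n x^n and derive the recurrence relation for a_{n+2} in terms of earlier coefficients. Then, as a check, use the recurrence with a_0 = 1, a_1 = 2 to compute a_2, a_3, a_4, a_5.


Substitute y = sum_n a_n x^n.
y''(x) has coefficient (n+2)(n+1) a_{n+2} at x^n;
-5 y'(x) has coefficient -5 (n+1) a_{n+1} at x^n;
-5 y(x) has coefficient -5 a_n at x^n.
Matching x^n: (n+2)(n+1) a_{n+2} - 5 (n+1) a_{n+1} - 5 a_n = 0.
Thus a_{n+2} = [5 (n+1) a_{n+1} + 5 a_n] / ((n+1)(n+2)).

Check with a_0 = 1, a_1 = 2 (apply the recurrence for n = 0, 1, 2, 3): a_0 = 1, a_1 = 2, a_2 = 15/2, a_3 = 85/6, a_4 = 125/6, a_5 = 195/8.

a_(n+2) = [5 (n+1) a_(n+1) + 5 a_n] / ((n+1)(n+2)); check: a_0 = 1, a_1 = 2, a_2 = 15/2, a_3 = 85/6, a_4 = 125/6, a_5 = 195/8


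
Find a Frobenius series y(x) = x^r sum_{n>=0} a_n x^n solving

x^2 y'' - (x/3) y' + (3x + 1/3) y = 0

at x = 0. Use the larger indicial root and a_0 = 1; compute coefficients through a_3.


Write in Frobenius form y'' + (p(x)/x) y' + (q(x)/x^2) y = 0:
  p(x) = -1/3,  q(x) = 3x + 1/3.
Indicial equation: r(r-1) + (-1/3) r + (1/3) = 0 -> roots r_1 = 1, r_2 = 1/3.
Take r = r_1 = 1. Let y(x) = x^r sum_{n>=0} a_n x^n with a_0 = 1.
Substitute y = x^r sum a_n x^n and match x^{r+n}. The recurrence is
  D(n) a_n + 3 a_{n-1} = 0,  where D(n) = (r+n)(r+n-1) + (-1/3)(r+n) + (1/3).
  a_n = -3 / D(n) * a_{n-1}.
Since the indicial polynomial factors as (r - r_1)(r - r_2), D(n) = (r_1 + n - r_1)(r_1 + n - r_2) = n(n + 2/3).
Evaluating step by step (a_0 = 1):
  n = 1: D(1) = 1(1 + 2/3) = 5/3; numerator = -3(1) = -3; a_1 = (-3)/(5/3) = -9/5
  n = 2: D(2) = 2(2 + 2/3) = 16/3; numerator = -3(-9/5) = 27/5; a_2 = (27/5)/(16/3) = 81/80
  n = 3: D(3) = 3(3 + 2/3) = 11; numerator = -3(81/80) = -243/80; a_3 = (-243/80)/(11) = -243/880

r = 1; a_0 = 1; a_1 = -9/5; a_2 = 81/80; a_3 = -243/880


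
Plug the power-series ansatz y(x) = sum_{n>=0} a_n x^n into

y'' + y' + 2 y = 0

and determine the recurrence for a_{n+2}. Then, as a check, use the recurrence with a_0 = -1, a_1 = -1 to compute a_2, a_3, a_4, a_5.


Substitute y = sum_n a_n x^n.
y''(x) has coefficient (n+2)(n+1) a_{n+2} at x^n;
y'(x) has coefficient (n+1) a_{n+1} at x^n;
2 y(x) has coefficient 2 a_n at x^n.
Matching x^n: (n+2)(n+1) a_{n+2} + (n+1) a_{n+1} + 2 a_n = 0.
Thus a_{n+2} = [-(n+1) a_{n+1} - 2 a_n] / ((n+1)(n+2)).

Check with a_0 = -1, a_1 = -1 (apply the recurrence for n = 0, 1, 2, 3): a_0 = -1, a_1 = -1, a_2 = 3/2, a_3 = -1/6, a_4 = -5/24, a_5 = 7/120.

a_(n+2) = [-(n+1) a_(n+1) - 2 a_n] / ((n+1)(n+2)); check: a_0 = -1, a_1 = -1, a_2 = 3/2, a_3 = -1/6, a_4 = -5/24, a_5 = 7/120


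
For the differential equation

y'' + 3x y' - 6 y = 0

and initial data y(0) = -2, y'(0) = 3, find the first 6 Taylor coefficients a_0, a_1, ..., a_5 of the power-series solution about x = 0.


Ansatz: y(x) = sum_{n>=0} a_n x^n, so y'(x) = sum_{n>=1} n a_n x^(n-1) and y''(x) = sum_{n>=2} n(n-1) a_n x^(n-2).
Substitute into P(x) y'' + Q(x) y' + R(x) y = 0 with P(x) = 1, Q(x) = 3x, R(x) = -6, and match powers of x.
Initial conditions: a_0 = -2, a_1 = 3.
Setting the coefficient of each power of x to zero and solving order by order (substituting the coefficients already found):
  x^0: 2 a_2 - 6 a_0 = 0  ->  2 a_2 = 6 a_0 = -12  ->  a_2 = -6
  x^1: 6 a_3 - 3 a_1 = 0  ->  6 a_3 = 3 a_1 = 9  ->  a_3 = 3/2
  x^2: 12 a_4 = 0  ->  a_4 = 0
  x^3: 20 a_5 + 3 a_3 = 0  ->  20 a_5 = -3 a_3 = -9/2  ->  a_5 = -9/40
Truncated series: y(x) = -2 + 3 x - 6 x^2 + (3/2) x^3 - (9/40) x^5 + O(x^6).

a_0 = -2; a_1 = 3; a_2 = -6; a_3 = 3/2; a_4 = 0; a_5 = -9/40


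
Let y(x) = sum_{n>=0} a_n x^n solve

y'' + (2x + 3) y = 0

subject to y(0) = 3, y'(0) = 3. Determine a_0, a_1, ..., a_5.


Ansatz: y(x) = sum_{n>=0} a_n x^n, so y'(x) = sum_{n>=1} n a_n x^(n-1) and y''(x) = sum_{n>=2} n(n-1) a_n x^(n-2).
Substitute into P(x) y'' + Q(x) y' + R(x) y = 0 with P(x) = 1, Q(x) = 0, R(x) = 2x + 3, and match powers of x.
Initial conditions: a_0 = 3, a_1 = 3.
Setting the coefficient of each power of x to zero and solving order by order (substituting the coefficients already found):
  x^0: 2 a_2 + 3 a_0 = 0  ->  2 a_2 = -3 a_0 = -9  ->  a_2 = -9/2
  x^1: 6 a_3 + 3 a_1 + 2 a_0 = 0  ->  6 a_3 = -3 a_1 - 2 a_0 = -15  ->  a_3 = -5/2
  x^2: 12 a_4 + 3 a_2 + 2 a_1 = 0  ->  12 a_4 = -3 a_2 - 2 a_1 = 15/2  ->  a_4 = 5/8
  x^3: 20 a_5 + 3 a_3 + 2 a_2 = 0  ->  20 a_5 = -3 a_3 - 2 a_2 = 33/2  ->  a_5 = 33/40
Truncated series: y(x) = 3 + 3 x - (9/2) x^2 - (5/2) x^3 + (5/8) x^4 + (33/40) x^5 + O(x^6).

a_0 = 3; a_1 = 3; a_2 = -9/2; a_3 = -5/2; a_4 = 5/8; a_5 = 33/40


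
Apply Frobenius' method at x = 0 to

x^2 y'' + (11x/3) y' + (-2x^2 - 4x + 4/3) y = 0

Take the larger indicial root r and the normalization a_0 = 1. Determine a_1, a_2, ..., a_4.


Write in Frobenius form y'' + (p(x)/x) y' + (q(x)/x^2) y = 0:
  p(x) = 11/3,  q(x) = -2x^2 - 4x + 4/3.
Indicial equation: r(r-1) + (11/3) r + (4/3) = 0 -> roots r_1 = -2/3, r_2 = -2.
Take r = r_1 = -2/3. Let y(x) = x^r sum_{n>=0} a_n x^n with a_0 = 1.
Substitute y = x^r sum a_n x^n and match x^{r+n}. The recurrence is
  D(n) a_n - 4 a_{n-1} - 2 a_{n-2} = 0,  where D(n) = (r+n)(r+n-1) + (11/3)(r+n) + (4/3).
  a_n = [4 a_{n-1} + 2 a_{n-2}] / D(n).
Since the indicial polynomial factors as (r - r_1)(r - r_2), D(n) = (r_1 + n - r_1)(r_1 + n - r_2) = n(n + 4/3).
Evaluating step by step (a_0 = 1):
  n = 1: D(1) = 1(1 + 4/3) = 7/3; numerator = 4(1) = 4; a_1 = (4)/(7/3) = 12/7
  n = 2: D(2) = 2(2 + 4/3) = 20/3; numerator = 4(12/7) + 2(1) = 62/7; a_2 = (62/7)/(20/3) = 93/70
  n = 3: D(3) = 3(3 + 4/3) = 13; numerator = 4(93/70) + 2(12/7) = 306/35; a_3 = (306/35)/(13) = 306/455
  n = 4: D(4) = 4(4 + 4/3) = 64/3; numerator = 4(306/455) + 2(93/70) = 2433/455; a_4 = (2433/455)/(64/3) = 7299/29120

r = -2/3; a_0 = 1; a_1 = 12/7; a_2 = 93/70; a_3 = 306/455; a_4 = 7299/29120


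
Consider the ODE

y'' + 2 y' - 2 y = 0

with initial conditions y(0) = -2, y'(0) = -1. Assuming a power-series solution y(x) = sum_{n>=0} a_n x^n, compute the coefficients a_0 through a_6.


Ansatz: y(x) = sum_{n>=0} a_n x^n, so y'(x) = sum_{n>=1} n a_n x^(n-1) and y''(x) = sum_{n>=2} n(n-1) a_n x^(n-2).
Substitute into P(x) y'' + Q(x) y' + R(x) y = 0 with P(x) = 1, Q(x) = 2, R(x) = -2, and match powers of x.
Initial conditions: a_0 = -2, a_1 = -1.
Setting the coefficient of each power of x to zero and solving order by order (substituting the coefficients already found):
  x^0: 2 a_2 + 2 a_1 - 2 a_0 = 0  ->  2 a_2 = -2 a_1 + 2 a_0 = -2  ->  a_2 = -1
  x^1: 6 a_3 + 4 a_2 - 2 a_1 = 0  ->  6 a_3 = -4 a_2 + 2 a_1 = 2  ->  a_3 = 1/3
  x^2: 12 a_4 + 6 a_3 - 2 a_2 = 0  ->  12 a_4 = -6 a_3 + 2 a_2 = -4  ->  a_4 = -1/3
  x^3: 20 a_5 + 8 a_4 - 2 a_3 = 0  ->  20 a_5 = -8 a_4 + 2 a_3 = 10/3  ->  a_5 = 1/6
  x^4: 30 a_6 + 10 a_5 - 2 a_4 = 0  ->  30 a_6 = -10 a_5 + 2 a_4 = -7/3  ->  a_6 = -7/90
Truncated series: y(x) = -2 - x - x^2 + (1/3) x^3 - (1/3) x^4 + (1/6) x^5 - (7/90) x^6 + O(x^7).

a_0 = -2; a_1 = -1; a_2 = -1; a_3 = 1/3; a_4 = -1/3; a_5 = 1/6; a_6 = -7/90


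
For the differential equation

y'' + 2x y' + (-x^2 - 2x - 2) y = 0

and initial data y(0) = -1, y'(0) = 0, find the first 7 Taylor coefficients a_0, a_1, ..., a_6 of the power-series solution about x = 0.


Ansatz: y(x) = sum_{n>=0} a_n x^n, so y'(x) = sum_{n>=1} n a_n x^(n-1) and y''(x) = sum_{n>=2} n(n-1) a_n x^(n-2).
Substitute into P(x) y'' + Q(x) y' + R(x) y = 0 with P(x) = 1, Q(x) = 2x, R(x) = -x^2 - 2x - 2, and match powers of x.
Initial conditions: a_0 = -1, a_1 = 0.
Setting the coefficient of each power of x to zero and solving order by order (substituting the coefficients already found):
  x^0: 2 a_2 - 2 a_0 = 0  ->  2 a_2 = 2 a_0 = -2  ->  a_2 = -1
  x^1: 6 a_3 - 2 a_0 = 0  ->  6 a_3 = 2 a_0 = -2  ->  a_3 = -1/3
  x^2: 12 a_4 + 2 a_2 - 2 a_1 - a_0 = 0  ->  12 a_4 = -2 a_2 + 2 a_1 + a_0 = 1  ->  a_4 = 1/12
  x^3: 20 a_5 + 4 a_3 - 2 a_2 - a_1 = 0  ->  20 a_5 = -4 a_3 + 2 a_2 + a_1 = -2/3  ->  a_5 = -1/30
  x^4: 30 a_6 + 6 a_4 - 2 a_3 - a_2 = 0  ->  30 a_6 = -6 a_4 + 2 a_3 + a_2 = -13/6  ->  a_6 = -13/180
Truncated series: y(x) = -1 - x^2 - (1/3) x^3 + (1/12) x^4 - (1/30) x^5 - (13/180) x^6 + O(x^7).

a_0 = -1; a_1 = 0; a_2 = -1; a_3 = -1/3; a_4 = 1/12; a_5 = -1/30; a_6 = -13/180


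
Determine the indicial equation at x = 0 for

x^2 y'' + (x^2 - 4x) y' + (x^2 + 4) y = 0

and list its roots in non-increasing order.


Divide by x^2 to reach normal form y'' + P_1(x) y' + P_2(x) y = 0 with P_1(x) = 1 - 4/x and P_2(x) = 1 + 4/x^2.
x = 0 is a singular point because the y'-coefficient 1 - 4/x has a pole at x = 0 and the y-coefficient 1 + 4/x^2 has a pole at x = 0.
It is a regular singular point because x P_1(x) = p(x) = x - 4 and x^2 P_2(x) = q(x) = x^2 + 4 are polynomials, hence analytic at x = 0.
p(0) = -4,  q(0) = 4.
Indicial equation: r(r-1) + p(0) r + q(0) = 0, i.e. r^2 + (p(0) - 1) r + q(0) = 0, i.e. r^2 - 5 r + 4 = 0.
Discriminant: (-5)^2 - 4(4) = 9, so r = (5 ± 3)/2.
Solving: r_1 = 4, r_2 = 1.

indicial: r^2 - 5 r + 4 = 0; roots r_1 = 4, r_2 = 1


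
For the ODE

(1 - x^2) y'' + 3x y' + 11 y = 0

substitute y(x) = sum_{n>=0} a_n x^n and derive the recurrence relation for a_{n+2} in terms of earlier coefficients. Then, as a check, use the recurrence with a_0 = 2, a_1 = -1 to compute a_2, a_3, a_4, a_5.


Substitute y = sum_n a_n x^n.
(1 - 1 x^2) y'' contributes (n+2)(n+1) a_{n+2} - n(n-1) a_n at x^n.
3 x y'(x) contributes 3 n a_n at x^n.
11 y(x) contributes 11 a_n at x^n.
Matching x^n: (n+2)(n+1) a_{n+2} + (-n(n-1) + 3 n + 11) a_n = 0.
Thus a_{n+2} = (n(n-1) - 3 n - 11) / ((n+1)(n+2)) * a_n.

Check with a_0 = 2, a_1 = -1 (apply the recurrence for n = 0, 1, 2, 3): a_0 = 2, a_1 = -1, a_2 = -11, a_3 = 7/3, a_4 = 55/4, a_5 = -49/30.

a_(n+2) = (n(n-1) - 3 n - 11) / ((n+1)(n+2)) * a_n; check: a_0 = 2, a_1 = -1, a_2 = -11, a_3 = 7/3, a_4 = 55/4, a_5 = -49/30


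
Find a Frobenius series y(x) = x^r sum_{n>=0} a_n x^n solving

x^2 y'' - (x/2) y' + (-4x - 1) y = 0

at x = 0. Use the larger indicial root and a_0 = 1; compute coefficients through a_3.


Write in Frobenius form y'' + (p(x)/x) y' + (q(x)/x^2) y = 0:
  p(x) = -1/2,  q(x) = -4x - 1.
Indicial equation: r(r-1) + (-1/2) r + (-1) = 0 -> roots r_1 = 2, r_2 = -1/2.
Take r = r_1 = 2. Let y(x) = x^r sum_{n>=0} a_n x^n with a_0 = 1.
Substitute y = x^r sum a_n x^n and match x^{r+n}. The recurrence is
  D(n) a_n - 4 a_{n-1} = 0,  where D(n) = (r+n)(r+n-1) + (-1/2)(r+n) + (-1).
  a_n = 4 / D(n) * a_{n-1}.
Since the indicial polynomial factors as (r - r_1)(r - r_2), D(n) = (r_1 + n - r_1)(r_1 + n - r_2) = n(n + 5/2).
Evaluating step by step (a_0 = 1):
  n = 1: D(1) = 1(1 + 5/2) = 7/2; numerator = 4(1) = 4; a_1 = (4)/(7/2) = 8/7
  n = 2: D(2) = 2(2 + 5/2) = 9; numerator = 4(8/7) = 32/7; a_2 = (32/7)/(9) = 32/63
  n = 3: D(3) = 3(3 + 5/2) = 33/2; numerator = 4(32/63) = 128/63; a_3 = (128/63)/(33/2) = 256/2079

r = 2; a_0 = 1; a_1 = 8/7; a_2 = 32/63; a_3 = 256/2079


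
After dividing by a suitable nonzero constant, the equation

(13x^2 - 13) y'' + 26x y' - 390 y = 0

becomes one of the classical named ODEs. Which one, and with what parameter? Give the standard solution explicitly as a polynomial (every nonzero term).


All three coefficients share the factor -13; dividing through by -13 gives  (1 - x^2) y'' - 2x y' + 30 y = 0.
This matches the Legendre equation (1 - x^2) y'' - 2x y' + n(n+1) y = 0 (note the -2x y' term) with n(n+1) = 30, so n = 5; the polynomial solution is P_5(x).
With y = sum_k a_k x^k, matching x^k gives (k+2)(k+1) a_{k+2} = [k(k+1) - n(n+1)] a_k = (k - 5)(k + 6) a_k. The right side vanishes at k = 5, so the series with the parity of 5 terminates at degree 5.
Standard normalization (P_n(1) = 1): leading coefficient (2n)!/(2^n (n!)^2) = 3628800/(32*14400) = 63/8, so a_5 = 63/8. Work downward with a_k = (k+1)(k+2) a_{k+2} / ((k - 5)(k + 6)):
  a_3 = (4)(5)(63/8) / ((3 - 5)(3 + 6)) = (315/2)/(-18) = -35/4
  a_1 = (2)(3)(-35/4) / ((1 - 5)(1 + 6)) = (-105/2)/(-28) = 15/8
Hence P_5(x) = 63 x^5/8 - 35 x^3/4 + 15 x/8.

P_5(x); series = 63 x^5/8 - 35 x^3/4 + 15 x/8


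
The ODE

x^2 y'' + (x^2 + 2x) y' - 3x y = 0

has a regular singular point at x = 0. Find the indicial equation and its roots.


Divide by x^2 to reach normal form y'' + P_1(x) y' + P_2(x) y = 0 with P_1(x) = 1 + 2/x and P_2(x) = -3/x.
x = 0 is a singular point because the y'-coefficient 1 + 2/x has a pole at x = 0 and the y-coefficient -3/x has a pole at x = 0.
It is a regular singular point because x P_1(x) = p(x) = x + 2 and x^2 P_2(x) = q(x) = -3x are polynomials, hence analytic at x = 0.
p(0) = 2,  q(0) = 0.
Indicial equation: r(r-1) + p(0) r + q(0) = 0, i.e. r^2 + (p(0) - 1) r + q(0) = 0, i.e. r^2 + 1 r = 0.
Discriminant: (1)^2 - 4(0) = 1, so r = (-1 ± 1)/2.
Solving: r_1 = 0, r_2 = -1.

indicial: r^2 + 1 r = 0; roots r_1 = 0, r_2 = -1


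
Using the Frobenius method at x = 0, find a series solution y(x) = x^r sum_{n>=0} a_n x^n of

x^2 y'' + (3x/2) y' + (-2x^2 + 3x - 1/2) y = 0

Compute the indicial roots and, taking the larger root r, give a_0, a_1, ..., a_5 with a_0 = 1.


Write in Frobenius form y'' + (p(x)/x) y' + (q(x)/x^2) y = 0:
  p(x) = 3/2,  q(x) = -2x^2 + 3x - 1/2.
Indicial equation: r(r-1) + (3/2) r + (-1/2) = 0 -> roots r_1 = 1/2, r_2 = -1.
Take r = r_1 = 1/2. Let y(x) = x^r sum_{n>=0} a_n x^n with a_0 = 1.
Substitute y = x^r sum a_n x^n and match x^{r+n}. The recurrence is
  D(n) a_n + 3 a_{n-1} - 2 a_{n-2} = 0,  where D(n) = (r+n)(r+n-1) + (3/2)(r+n) + (-1/2).
  a_n = [-3 a_{n-1} + 2 a_{n-2}] / D(n).
Since the indicial polynomial factors as (r - r_1)(r - r_2), D(n) = (r_1 + n - r_1)(r_1 + n - r_2) = n(n + 3/2).
Evaluating step by step (a_0 = 1):
  n = 1: D(1) = 1(1 + 3/2) = 5/2; numerator = -3(1) = -3; a_1 = (-3)/(5/2) = -6/5
  n = 2: D(2) = 2(2 + 3/2) = 7; numerator = -3(-6/5) + 2(1) = 28/5; a_2 = (28/5)/(7) = 4/5
  n = 3: D(3) = 3(3 + 3/2) = 27/2; numerator = -3(4/5) + 2(-6/5) = -24/5; a_3 = (-24/5)/(27/2) = -16/45
  n = 4: D(4) = 4(4 + 3/2) = 22; numerator = -3(-16/45) + 2(4/5) = 8/3; a_4 = (8/3)/(22) = 4/33
  n = 5: D(5) = 5(5 + 3/2) = 65/2; numerator = -3(4/33) + 2(-16/45) = -532/495; a_5 = (-532/495)/(65/2) = -1064/32175

r = 1/2; a_0 = 1; a_1 = -6/5; a_2 = 4/5; a_3 = -16/45; a_4 = 4/33; a_5 = -1064/32175


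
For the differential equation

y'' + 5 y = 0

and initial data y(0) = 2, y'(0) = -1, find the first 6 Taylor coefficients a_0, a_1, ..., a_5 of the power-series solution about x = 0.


Ansatz: y(x) = sum_{n>=0} a_n x^n, so y'(x) = sum_{n>=1} n a_n x^(n-1) and y''(x) = sum_{n>=2} n(n-1) a_n x^(n-2).
Substitute into P(x) y'' + Q(x) y' + R(x) y = 0 with P(x) = 1, Q(x) = 0, R(x) = 5, and match powers of x.
Initial conditions: a_0 = 2, a_1 = -1.
Setting the coefficient of each power of x to zero and solving order by order (substituting the coefficients already found):
  x^0: 2 a_2 + 5 a_0 = 0  ->  2 a_2 = -5 a_0 = -10  ->  a_2 = -5
  x^1: 6 a_3 + 5 a_1 = 0  ->  6 a_3 = -5 a_1 = 5  ->  a_3 = 5/6
  x^2: 12 a_4 + 5 a_2 = 0  ->  12 a_4 = -5 a_2 = 25  ->  a_4 = 25/12
  x^3: 20 a_5 + 5 a_3 = 0  ->  20 a_5 = -5 a_3 = -25/6  ->  a_5 = -5/24
Truncated series: y(x) = 2 - x - 5 x^2 + (5/6) x^3 + (25/12) x^4 - (5/24) x^5 + O(x^6).

a_0 = 2; a_1 = -1; a_2 = -5; a_3 = 5/6; a_4 = 25/12; a_5 = -5/24


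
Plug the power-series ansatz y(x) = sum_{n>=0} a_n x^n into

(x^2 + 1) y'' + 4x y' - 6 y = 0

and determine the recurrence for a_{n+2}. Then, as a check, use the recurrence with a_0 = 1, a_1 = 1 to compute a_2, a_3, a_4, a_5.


Substitute y = sum_n a_n x^n.
(1 + 1 x^2) y'' contributes (n+2)(n+1) a_{n+2} + n(n-1) a_n at x^n.
4 x y'(x) contributes 4 n a_n at x^n.
-6 y(x) contributes -6 a_n at x^n.
Matching x^n: (n+2)(n+1) a_{n+2} + (n(n-1) + 4 n - 6) a_n = 0.
Thus a_{n+2} = (-n(n-1) - 4 n + 6) / ((n+1)(n+2)) * a_n.

Check with a_0 = 1, a_1 = 1 (apply the recurrence for n = 0, 1, 2, 3): a_0 = 1, a_1 = 1, a_2 = 3, a_3 = 1/3, a_4 = -1, a_5 = -1/5.

a_(n+2) = (-n(n-1) - 4 n + 6) / ((n+1)(n+2)) * a_n; check: a_0 = 1, a_1 = 1, a_2 = 3, a_3 = 1/3, a_4 = -1, a_5 = -1/5


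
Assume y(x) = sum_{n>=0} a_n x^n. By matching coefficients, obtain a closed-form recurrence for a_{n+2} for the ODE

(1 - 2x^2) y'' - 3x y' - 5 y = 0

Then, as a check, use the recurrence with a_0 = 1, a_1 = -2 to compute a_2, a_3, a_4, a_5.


Substitute y = sum_n a_n x^n.
(1 - 2 x^2) y'' contributes (n+2)(n+1) a_{n+2} - 2 n(n-1) a_n at x^n.
-3 x y'(x) contributes -3 n a_n at x^n.
-5 y(x) contributes -5 a_n at x^n.
Matching x^n: (n+2)(n+1) a_{n+2} + (-2 n(n-1) - 3 n - 5) a_n = 0.
Thus a_{n+2} = (2 n(n-1) + 3 n + 5) / ((n+1)(n+2)) * a_n.

Check with a_0 = 1, a_1 = -2 (apply the recurrence for n = 0, 1, 2, 3): a_0 = 1, a_1 = -2, a_2 = 5/2, a_3 = -8/3, a_4 = 25/8, a_5 = -52/15.

a_(n+2) = (2 n(n-1) + 3 n + 5) / ((n+1)(n+2)) * a_n; check: a_0 = 1, a_1 = -2, a_2 = 5/2, a_3 = -8/3, a_4 = 25/8, a_5 = -52/15


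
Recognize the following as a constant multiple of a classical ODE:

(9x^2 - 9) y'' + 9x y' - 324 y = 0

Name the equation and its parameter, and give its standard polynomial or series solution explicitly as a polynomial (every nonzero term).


All three coefficients share the factor -9; dividing through by -9 gives  (1 - x^2) y'' - x y' + 36 y = 0.
This matches the Chebyshev equation (1 - x^2) y'' - x y' + n^2 y = 0 (note the -x y' term, not -2x y') with n^2 = 36, so n = 6; the polynomial solution is T_6(x).
With y = sum_k a_k x^k, matching x^k gives (k+2)(k+1) a_{k+2} = (k^2 - n^2) a_k = (k - 6)(k + 6) a_k. The right side vanishes at k = 6, so the series with the parity of 6 terminates at degree 6.
Standard normalization: leading coefficient of T_n is 2^(n-1), so a_6 = 2^5 = 32. Work downward with a_k = (k+1)(k+2) a_{k+2} / ((k - 6)(k + 6)):
  a_4 = (5)(6)(32) / ((4 - 6)(4 + 6)) = 960/(-20) = -48
  a_2 = (3)(4)(-48) / ((2 - 6)(2 + 6)) = -576/(-32) = 18
  a_0 = (1)(2)(18) / ((0 - 6)(0 + 6)) = 36/(-36) = -1
Hence T_6(x) = 32 x^6 - 48 x^4 + 18 x^2 - 1.

T_6(x); series = 32 x^6 - 48 x^4 + 18 x^2 - 1


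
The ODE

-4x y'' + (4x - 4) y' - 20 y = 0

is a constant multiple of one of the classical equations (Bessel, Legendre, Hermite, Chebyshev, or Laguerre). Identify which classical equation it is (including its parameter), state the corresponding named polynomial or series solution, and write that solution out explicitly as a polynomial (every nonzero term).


All three coefficients share the factor -4; dividing through by -4 gives  x y'' + (1 - x) y' + 5 y = 0.
This matches the Laguerre equation x y'' + (1 - x) y' + n y = 0 with n = 5; the polynomial solution is L_5(x).
With y = sum_k a_k x^k, matching x^k gives (k+1)k a_{k+1} + (k+1) a_{k+1} - k a_k + n a_k = 0, i.e. (k+1)^2 a_{k+1} = (k - n) a_k = (k - 5) a_k. The right side vanishes at k = 5, so the series terminates at degree 5.
Standard normalization L_n(0) = 1 gives a_0 = 1. Work upward with a_{k+1} = (k - 5) a_k / (k+1)^2:
  a_1 = (0 - 5)(1) / 1^2 = -5/1 = -5
  a_2 = (1 - 5)(-5) / 2^2 = 20/4 = 5
  a_3 = (2 - 5)(5) / 3^2 = -15/9 = -5/3
  a_4 = (3 - 5)(-5/3) / 4^2 = (10/3)/16 = 5/24
  a_5 = (4 - 5)(5/24) / 5^2 = (-5/24)/25 = -1/120
Hence L_5(x) = -x^5/120 + 5 x^4/24 - 5 x^3/3 + 5 x^2 - 5 x + 1.

L_5(x); series = -x^5/120 + 5 x^4/24 - 5 x^3/3 + 5 x^2 - 5 x + 1


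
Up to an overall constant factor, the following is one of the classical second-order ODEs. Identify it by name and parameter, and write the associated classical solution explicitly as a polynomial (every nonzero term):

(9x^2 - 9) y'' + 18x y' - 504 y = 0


All three coefficients share the factor -9; dividing through by -9 gives  (1 - x^2) y'' - 2x y' + 56 y = 0.
This matches the Legendre equation (1 - x^2) y'' - 2x y' + n(n+1) y = 0 (note the -2x y' term) with n(n+1) = 56, so n = 7; the polynomial solution is P_7(x).
With y = sum_k a_k x^k, matching x^k gives (k+2)(k+1) a_{k+2} = [k(k+1) - n(n+1)] a_k = (k - 7)(k + 8) a_k. The right side vanishes at k = 7, so the series with the parity of 7 terminates at degree 7.
Standard normalization (P_n(1) = 1): leading coefficient (2n)!/(2^n (n!)^2) = 87178291200/(128*25401600) = 429/16, so a_7 = 429/16. Work downward with a_k = (k+1)(k+2) a_{k+2} / ((k - 7)(k + 8)):
  a_5 = (6)(7)(429/16) / ((5 - 7)(5 + 8)) = (9009/8)/(-26) = -693/16
  a_3 = (4)(5)(-693/16) / ((3 - 7)(3 + 8)) = (-3465/4)/(-44) = 315/16
  a_1 = (2)(3)(315/16) / ((1 - 7)(1 + 8)) = (945/8)/(-54) = -35/16
Hence P_7(x) = 429 x^7/16 - 693 x^5/16 + 315 x^3/16 - 35 x/16.

P_7(x); series = 429 x^7/16 - 693 x^5/16 + 315 x^3/16 - 35 x/16


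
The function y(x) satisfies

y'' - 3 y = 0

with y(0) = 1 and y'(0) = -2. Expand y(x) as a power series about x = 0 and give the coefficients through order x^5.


Ansatz: y(x) = sum_{n>=0} a_n x^n, so y'(x) = sum_{n>=1} n a_n x^(n-1) and y''(x) = sum_{n>=2} n(n-1) a_n x^(n-2).
Substitute into P(x) y'' + Q(x) y' + R(x) y = 0 with P(x) = 1, Q(x) = 0, R(x) = -3, and match powers of x.
Initial conditions: a_0 = 1, a_1 = -2.
Setting the coefficient of each power of x to zero and solving order by order (substituting the coefficients already found):
  x^0: 2 a_2 - 3 a_0 = 0  ->  2 a_2 = 3 a_0 = 3  ->  a_2 = 3/2
  x^1: 6 a_3 - 3 a_1 = 0  ->  6 a_3 = 3 a_1 = -6  ->  a_3 = -1
  x^2: 12 a_4 - 3 a_2 = 0  ->  12 a_4 = 3 a_2 = 9/2  ->  a_4 = 3/8
  x^3: 20 a_5 - 3 a_3 = 0  ->  20 a_5 = 3 a_3 = -3  ->  a_5 = -3/20
Truncated series: y(x) = 1 - 2 x + (3/2) x^2 - x^3 + (3/8) x^4 - (3/20) x^5 + O(x^6).

a_0 = 1; a_1 = -2; a_2 = 3/2; a_3 = -1; a_4 = 3/8; a_5 = -3/20


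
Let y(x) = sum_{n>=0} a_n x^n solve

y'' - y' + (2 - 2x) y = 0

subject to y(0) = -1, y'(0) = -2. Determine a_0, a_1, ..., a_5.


Ansatz: y(x) = sum_{n>=0} a_n x^n, so y'(x) = sum_{n>=1} n a_n x^(n-1) and y''(x) = sum_{n>=2} n(n-1) a_n x^(n-2).
Substitute into P(x) y'' + Q(x) y' + R(x) y = 0 with P(x) = 1, Q(x) = -1, R(x) = 2 - 2x, and match powers of x.
Initial conditions: a_0 = -1, a_1 = -2.
Setting the coefficient of each power of x to zero and solving order by order (substituting the coefficients already found):
  x^0: 2 a_2 - a_1 + 2 a_0 = 0  ->  2 a_2 = a_1 - 2 a_0 = 0  ->  a_2 = 0
  x^1: 6 a_3 - 2 a_2 + 2 a_1 - 2 a_0 = 0  ->  6 a_3 = 2 a_2 - 2 a_1 + 2 a_0 = 2  ->  a_3 = 1/3
  x^2: 12 a_4 - 3 a_3 + 2 a_2 - 2 a_1 = 0  ->  12 a_4 = 3 a_3 - 2 a_2 + 2 a_1 = -3  ->  a_4 = -1/4
  x^3: 20 a_5 - 4 a_4 + 2 a_3 - 2 a_2 = 0  ->  20 a_5 = 4 a_4 - 2 a_3 + 2 a_2 = -5/3  ->  a_5 = -1/12
Truncated series: y(x) = -1 - 2 x + (1/3) x^3 - (1/4) x^4 - (1/12) x^5 + O(x^6).

a_0 = -1; a_1 = -2; a_2 = 0; a_3 = 1/3; a_4 = -1/4; a_5 = -1/12


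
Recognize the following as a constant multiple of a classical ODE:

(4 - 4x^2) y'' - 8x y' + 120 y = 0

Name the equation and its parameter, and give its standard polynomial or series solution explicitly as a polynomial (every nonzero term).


All three coefficients share the factor 4; dividing through by 4 gives  (1 - x^2) y'' - 2x y' + 30 y = 0.
This matches the Legendre equation (1 - x^2) y'' - 2x y' + n(n+1) y = 0 (note the -2x y' term) with n(n+1) = 30, so n = 5; the polynomial solution is P_5(x).
With y = sum_k a_k x^k, matching x^k gives (k+2)(k+1) a_{k+2} = [k(k+1) - n(n+1)] a_k = (k - 5)(k + 6) a_k. The right side vanishes at k = 5, so the series with the parity of 5 terminates at degree 5.
Standard normalization (P_n(1) = 1): leading coefficient (2n)!/(2^n (n!)^2) = 3628800/(32*14400) = 63/8, so a_5 = 63/8. Work downward with a_k = (k+1)(k+2) a_{k+2} / ((k - 5)(k + 6)):
  a_3 = (4)(5)(63/8) / ((3 - 5)(3 + 6)) = (315/2)/(-18) = -35/4
  a_1 = (2)(3)(-35/4) / ((1 - 5)(1 + 6)) = (-105/2)/(-28) = 15/8
Hence P_5(x) = 63 x^5/8 - 35 x^3/4 + 15 x/8.

P_5(x); series = 63 x^5/8 - 35 x^3/4 + 15 x/8


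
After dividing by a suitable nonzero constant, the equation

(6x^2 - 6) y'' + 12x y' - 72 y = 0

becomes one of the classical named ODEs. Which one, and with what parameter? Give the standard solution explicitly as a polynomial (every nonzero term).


All three coefficients share the factor -6; dividing through by -6 gives  (1 - x^2) y'' - 2x y' + 12 y = 0.
This matches the Legendre equation (1 - x^2) y'' - 2x y' + n(n+1) y = 0 (note the -2x y' term) with n(n+1) = 12, so n = 3; the polynomial solution is P_3(x).
With y = sum_k a_k x^k, matching x^k gives (k+2)(k+1) a_{k+2} = [k(k+1) - n(n+1)] a_k = (k - 3)(k + 4) a_k. The right side vanishes at k = 3, so the series with the parity of 3 terminates at degree 3.
Standard normalization (P_n(1) = 1): leading coefficient (2n)!/(2^n (n!)^2) = 720/(8*36) = 5/2, so a_3 = 5/2. Work downward with a_k = (k+1)(k+2) a_{k+2} / ((k - 3)(k + 4)):
  a_1 = (2)(3)(5/2) / ((1 - 3)(1 + 4)) = 15/(-10) = -3/2
Hence P_3(x) = 5 x^3/2 - 3 x/2.

P_3(x); series = 5 x^3/2 - 3 x/2


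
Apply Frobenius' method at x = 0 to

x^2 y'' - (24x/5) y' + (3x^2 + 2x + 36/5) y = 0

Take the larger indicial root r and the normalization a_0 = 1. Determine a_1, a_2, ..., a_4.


Write in Frobenius form y'' + (p(x)/x) y' + (q(x)/x^2) y = 0:
  p(x) = -24/5,  q(x) = 3x^2 + 2x + 36/5.
Indicial equation: r(r-1) + (-24/5) r + (36/5) = 0 -> roots r_1 = 4, r_2 = 9/5.
Take r = r_1 = 4. Let y(x) = x^r sum_{n>=0} a_n x^n with a_0 = 1.
Substitute y = x^r sum a_n x^n and match x^{r+n}. The recurrence is
  D(n) a_n + 2 a_{n-1} + 3 a_{n-2} = 0,  where D(n) = (r+n)(r+n-1) + (-24/5)(r+n) + (36/5).
  a_n = [-2 a_{n-1} - 3 a_{n-2}] / D(n).
Since the indicial polynomial factors as (r - r_1)(r - r_2), D(n) = (r_1 + n - r_1)(r_1 + n - r_2) = n(n + 11/5).
Evaluating step by step (a_0 = 1):
  n = 1: D(1) = 1(1 + 11/5) = 16/5; numerator = -2(1) = -2; a_1 = (-2)/(16/5) = -5/8
  n = 2: D(2) = 2(2 + 11/5) = 42/5; numerator = -2(-5/8) - 3(1) = -7/4; a_2 = (-7/4)/(42/5) = -5/24
  n = 3: D(3) = 3(3 + 11/5) = 78/5; numerator = -2(-5/24) - 3(-5/8) = 55/24; a_3 = (55/24)/(78/5) = 275/1872
  n = 4: D(4) = 4(4 + 11/5) = 124/5; numerator = -2(275/1872) - 3(-5/24) = 155/468; a_4 = (155/468)/(124/5) = 25/1872

r = 4; a_0 = 1; a_1 = -5/8; a_2 = -5/24; a_3 = 275/1872; a_4 = 25/1872


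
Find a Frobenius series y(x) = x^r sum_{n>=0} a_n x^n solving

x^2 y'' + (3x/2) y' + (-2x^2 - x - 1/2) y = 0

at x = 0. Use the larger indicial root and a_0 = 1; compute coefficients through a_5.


Write in Frobenius form y'' + (p(x)/x) y' + (q(x)/x^2) y = 0:
  p(x) = 3/2,  q(x) = -2x^2 - x - 1/2.
Indicial equation: r(r-1) + (3/2) r + (-1/2) = 0 -> roots r_1 = 1/2, r_2 = -1.
Take r = r_1 = 1/2. Let y(x) = x^r sum_{n>=0} a_n x^n with a_0 = 1.
Substitute y = x^r sum a_n x^n and match x^{r+n}. The recurrence is
  D(n) a_n - 1 a_{n-1} - 2 a_{n-2} = 0,  where D(n) = (r+n)(r+n-1) + (3/2)(r+n) + (-1/2).
  a_n = [1 a_{n-1} + 2 a_{n-2}] / D(n).
Since the indicial polynomial factors as (r - r_1)(r - r_2), D(n) = (r_1 + n - r_1)(r_1 + n - r_2) = n(n + 3/2).
Evaluating step by step (a_0 = 1):
  n = 1: D(1) = 1(1 + 3/2) = 5/2; numerator = 1(1) = 1; a_1 = (1)/(5/2) = 2/5
  n = 2: D(2) = 2(2 + 3/2) = 7; numerator = 1(2/5) + 2(1) = 12/5; a_2 = (12/5)/(7) = 12/35
  n = 3: D(3) = 3(3 + 3/2) = 27/2; numerator = 1(12/35) + 2(2/5) = 8/7; a_3 = (8/7)/(27/2) = 16/189
  n = 4: D(4) = 4(4 + 3/2) = 22; numerator = 1(16/189) + 2(12/35) = 104/135; a_4 = (104/135)/(22) = 52/1485
  n = 5: D(5) = 5(5 + 3/2) = 65/2; numerator = 1(52/1485) + 2(16/189) = 236/1155; a_5 = (236/1155)/(65/2) = 472/75075

r = 1/2; a_0 = 1; a_1 = 2/5; a_2 = 12/35; a_3 = 16/189; a_4 = 52/1485; a_5 = 472/75075


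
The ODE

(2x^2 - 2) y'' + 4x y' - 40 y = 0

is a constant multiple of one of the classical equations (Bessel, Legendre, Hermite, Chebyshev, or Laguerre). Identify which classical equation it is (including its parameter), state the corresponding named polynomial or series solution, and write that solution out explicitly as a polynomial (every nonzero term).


All three coefficients share the factor -2; dividing through by -2 gives  (1 - x^2) y'' - 2x y' + 20 y = 0.
This matches the Legendre equation (1 - x^2) y'' - 2x y' + n(n+1) y = 0 (note the -2x y' term) with n(n+1) = 20, so n = 4; the polynomial solution is P_4(x).
With y = sum_k a_k x^k, matching x^k gives (k+2)(k+1) a_{k+2} = [k(k+1) - n(n+1)] a_k = (k - 4)(k + 5) a_k. The right side vanishes at k = 4, so the series with the parity of 4 terminates at degree 4.
Standard normalization (P_n(1) = 1): leading coefficient (2n)!/(2^n (n!)^2) = 40320/(16*576) = 35/8, so a_4 = 35/8. Work downward with a_k = (k+1)(k+2) a_{k+2} / ((k - 4)(k + 5)):
  a_2 = (3)(4)(35/8) / ((2 - 4)(2 + 5)) = (105/2)/(-14) = -15/4
  a_0 = (1)(2)(-15/4) / ((0 - 4)(0 + 5)) = (-15/2)/(-20) = 3/8
Hence P_4(x) = 35 x^4/8 - 15 x^2/4 + 3/8.

P_4(x); series = 35 x^4/8 - 15 x^2/4 + 3/8


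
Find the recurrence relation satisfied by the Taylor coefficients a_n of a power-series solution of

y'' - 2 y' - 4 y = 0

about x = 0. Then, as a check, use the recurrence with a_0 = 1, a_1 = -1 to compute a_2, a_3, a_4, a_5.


Substitute y = sum_n a_n x^n.
y''(x) has coefficient (n+2)(n+1) a_{n+2} at x^n;
-2 y'(x) has coefficient -2 (n+1) a_{n+1} at x^n;
-4 y(x) has coefficient -4 a_n at x^n.
Matching x^n: (n+2)(n+1) a_{n+2} - 2 (n+1) a_{n+1} - 4 a_n = 0.
Thus a_{n+2} = [2 (n+1) a_{n+1} + 4 a_n] / ((n+1)(n+2)).

Check with a_0 = 1, a_1 = -1 (apply the recurrence for n = 0, 1, 2, 3): a_0 = 1, a_1 = -1, a_2 = 1, a_3 = 0, a_4 = 1/3, a_5 = 2/15.

a_(n+2) = [2 (n+1) a_(n+1) + 4 a_n] / ((n+1)(n+2)); check: a_0 = 1, a_1 = -1, a_2 = 1, a_3 = 0, a_4 = 1/3, a_5 = 2/15


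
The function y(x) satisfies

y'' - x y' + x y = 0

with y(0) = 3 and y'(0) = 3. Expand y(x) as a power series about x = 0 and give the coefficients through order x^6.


Ansatz: y(x) = sum_{n>=0} a_n x^n, so y'(x) = sum_{n>=1} n a_n x^(n-1) and y''(x) = sum_{n>=2} n(n-1) a_n x^(n-2).
Substitute into P(x) y'' + Q(x) y' + R(x) y = 0 with P(x) = 1, Q(x) = -x, R(x) = x, and match powers of x.
Initial conditions: a_0 = 3, a_1 = 3.
Setting the coefficient of each power of x to zero and solving order by order (substituting the coefficients already found):
  x^0: 2 a_2 = 0  ->  a_2 = 0
  x^1: 6 a_3 - a_1 + a_0 = 0  ->  6 a_3 = a_1 - a_0 = 0  ->  a_3 = 0
  x^2: 12 a_4 - 2 a_2 + a_1 = 0  ->  12 a_4 = 2 a_2 - a_1 = -3  ->  a_4 = -1/4
  x^3: 20 a_5 - 3 a_3 + a_2 = 0  ->  20 a_5 = 3 a_3 - a_2 = 0  ->  a_5 = 0
  x^4: 30 a_6 - 4 a_4 + a_3 = 0  ->  30 a_6 = 4 a_4 - a_3 = -1  ->  a_6 = -1/30
Truncated series: y(x) = 3 + 3 x - (1/4) x^4 - (1/30) x^6 + O(x^7).

a_0 = 3; a_1 = 3; a_2 = 0; a_3 = 0; a_4 = -1/4; a_5 = 0; a_6 = -1/30
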